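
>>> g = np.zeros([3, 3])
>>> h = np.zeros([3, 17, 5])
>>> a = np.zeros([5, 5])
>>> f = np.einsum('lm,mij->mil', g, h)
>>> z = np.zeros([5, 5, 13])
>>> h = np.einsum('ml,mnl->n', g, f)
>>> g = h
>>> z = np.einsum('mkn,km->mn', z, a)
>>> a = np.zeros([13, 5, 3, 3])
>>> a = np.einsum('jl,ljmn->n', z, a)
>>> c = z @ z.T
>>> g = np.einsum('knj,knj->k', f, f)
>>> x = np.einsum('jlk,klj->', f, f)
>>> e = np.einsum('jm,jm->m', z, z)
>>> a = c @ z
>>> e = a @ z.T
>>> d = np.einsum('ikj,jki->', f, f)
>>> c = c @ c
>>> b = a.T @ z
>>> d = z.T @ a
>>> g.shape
(3,)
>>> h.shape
(17,)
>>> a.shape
(5, 13)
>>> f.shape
(3, 17, 3)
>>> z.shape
(5, 13)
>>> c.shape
(5, 5)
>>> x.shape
()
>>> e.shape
(5, 5)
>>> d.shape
(13, 13)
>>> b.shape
(13, 13)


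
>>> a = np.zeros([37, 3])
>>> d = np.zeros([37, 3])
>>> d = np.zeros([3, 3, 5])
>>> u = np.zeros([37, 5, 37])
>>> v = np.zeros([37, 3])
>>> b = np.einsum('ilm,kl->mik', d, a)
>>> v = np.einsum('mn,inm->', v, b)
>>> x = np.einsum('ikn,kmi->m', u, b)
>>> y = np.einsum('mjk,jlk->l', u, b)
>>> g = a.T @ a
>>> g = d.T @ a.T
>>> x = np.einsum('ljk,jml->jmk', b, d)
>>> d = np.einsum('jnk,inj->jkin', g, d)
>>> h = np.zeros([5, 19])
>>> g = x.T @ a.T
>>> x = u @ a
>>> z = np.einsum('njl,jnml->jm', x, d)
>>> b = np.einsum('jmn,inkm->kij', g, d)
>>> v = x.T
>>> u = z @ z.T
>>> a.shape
(37, 3)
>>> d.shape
(5, 37, 3, 3)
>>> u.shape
(5, 5)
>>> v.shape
(3, 5, 37)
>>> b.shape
(3, 5, 37)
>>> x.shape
(37, 5, 3)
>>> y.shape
(3,)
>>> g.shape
(37, 3, 37)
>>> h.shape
(5, 19)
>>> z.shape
(5, 3)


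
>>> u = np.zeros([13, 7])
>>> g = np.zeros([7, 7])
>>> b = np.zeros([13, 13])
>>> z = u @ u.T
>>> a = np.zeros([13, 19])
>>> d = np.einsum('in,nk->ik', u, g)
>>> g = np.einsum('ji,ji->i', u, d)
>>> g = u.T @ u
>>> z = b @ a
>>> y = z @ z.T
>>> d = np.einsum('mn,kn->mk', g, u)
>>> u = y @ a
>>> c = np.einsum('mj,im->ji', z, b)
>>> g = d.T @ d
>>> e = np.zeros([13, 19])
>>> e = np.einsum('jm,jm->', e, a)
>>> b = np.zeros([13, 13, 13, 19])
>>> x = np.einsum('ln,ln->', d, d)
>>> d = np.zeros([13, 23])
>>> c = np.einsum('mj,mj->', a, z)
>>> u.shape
(13, 19)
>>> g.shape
(13, 13)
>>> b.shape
(13, 13, 13, 19)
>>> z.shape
(13, 19)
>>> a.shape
(13, 19)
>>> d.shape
(13, 23)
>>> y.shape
(13, 13)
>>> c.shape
()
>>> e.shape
()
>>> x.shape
()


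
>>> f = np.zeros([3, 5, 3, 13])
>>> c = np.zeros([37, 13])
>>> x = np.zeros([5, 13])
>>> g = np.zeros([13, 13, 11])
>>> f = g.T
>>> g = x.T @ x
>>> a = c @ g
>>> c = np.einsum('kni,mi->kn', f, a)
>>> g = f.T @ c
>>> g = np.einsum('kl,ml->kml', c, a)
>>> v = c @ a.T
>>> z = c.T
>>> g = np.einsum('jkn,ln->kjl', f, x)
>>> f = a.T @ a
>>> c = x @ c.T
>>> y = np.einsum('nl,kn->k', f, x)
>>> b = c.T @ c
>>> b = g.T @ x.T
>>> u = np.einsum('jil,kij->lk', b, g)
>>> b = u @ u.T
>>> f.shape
(13, 13)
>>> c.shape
(5, 11)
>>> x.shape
(5, 13)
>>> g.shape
(13, 11, 5)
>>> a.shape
(37, 13)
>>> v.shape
(11, 37)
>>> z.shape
(13, 11)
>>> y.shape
(5,)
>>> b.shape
(5, 5)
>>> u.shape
(5, 13)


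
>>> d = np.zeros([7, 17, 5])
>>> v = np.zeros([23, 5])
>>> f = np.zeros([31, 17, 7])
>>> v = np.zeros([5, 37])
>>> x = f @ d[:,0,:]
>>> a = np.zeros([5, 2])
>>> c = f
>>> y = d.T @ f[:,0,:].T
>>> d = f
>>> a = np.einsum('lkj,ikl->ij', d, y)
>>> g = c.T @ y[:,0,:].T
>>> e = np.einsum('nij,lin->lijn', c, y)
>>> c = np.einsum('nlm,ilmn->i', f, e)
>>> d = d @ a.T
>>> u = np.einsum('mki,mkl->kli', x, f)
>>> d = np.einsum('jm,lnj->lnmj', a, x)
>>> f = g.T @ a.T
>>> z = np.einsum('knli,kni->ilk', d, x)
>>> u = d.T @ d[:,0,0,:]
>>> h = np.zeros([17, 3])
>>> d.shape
(31, 17, 7, 5)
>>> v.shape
(5, 37)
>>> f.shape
(5, 17, 5)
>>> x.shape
(31, 17, 5)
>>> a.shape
(5, 7)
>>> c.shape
(5,)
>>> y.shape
(5, 17, 31)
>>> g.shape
(7, 17, 5)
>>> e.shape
(5, 17, 7, 31)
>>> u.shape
(5, 7, 17, 5)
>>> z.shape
(5, 7, 31)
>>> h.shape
(17, 3)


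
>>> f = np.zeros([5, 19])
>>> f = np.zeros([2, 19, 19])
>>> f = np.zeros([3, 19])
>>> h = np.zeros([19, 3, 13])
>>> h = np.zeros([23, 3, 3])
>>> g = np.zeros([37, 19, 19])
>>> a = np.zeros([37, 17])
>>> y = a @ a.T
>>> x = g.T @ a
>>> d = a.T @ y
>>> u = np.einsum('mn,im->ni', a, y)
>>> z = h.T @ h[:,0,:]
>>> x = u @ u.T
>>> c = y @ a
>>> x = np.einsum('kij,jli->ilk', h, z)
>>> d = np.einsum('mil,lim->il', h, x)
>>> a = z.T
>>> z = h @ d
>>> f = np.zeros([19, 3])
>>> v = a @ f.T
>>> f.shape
(19, 3)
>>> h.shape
(23, 3, 3)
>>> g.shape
(37, 19, 19)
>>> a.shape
(3, 3, 3)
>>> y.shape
(37, 37)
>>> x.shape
(3, 3, 23)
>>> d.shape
(3, 3)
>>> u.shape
(17, 37)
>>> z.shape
(23, 3, 3)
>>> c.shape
(37, 17)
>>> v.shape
(3, 3, 19)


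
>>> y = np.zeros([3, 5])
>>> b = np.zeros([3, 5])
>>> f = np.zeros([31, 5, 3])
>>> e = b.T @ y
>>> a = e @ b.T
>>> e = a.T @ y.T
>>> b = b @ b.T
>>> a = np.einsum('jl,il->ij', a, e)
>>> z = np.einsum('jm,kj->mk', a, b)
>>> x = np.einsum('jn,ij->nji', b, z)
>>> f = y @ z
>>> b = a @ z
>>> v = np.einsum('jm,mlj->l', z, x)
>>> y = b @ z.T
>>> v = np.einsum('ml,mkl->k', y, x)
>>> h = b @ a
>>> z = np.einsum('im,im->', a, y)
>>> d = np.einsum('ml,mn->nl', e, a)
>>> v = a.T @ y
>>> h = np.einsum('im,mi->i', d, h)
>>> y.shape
(3, 5)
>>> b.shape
(3, 3)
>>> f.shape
(3, 3)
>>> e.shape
(3, 3)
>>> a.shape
(3, 5)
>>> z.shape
()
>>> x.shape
(3, 3, 5)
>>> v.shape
(5, 5)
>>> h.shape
(5,)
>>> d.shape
(5, 3)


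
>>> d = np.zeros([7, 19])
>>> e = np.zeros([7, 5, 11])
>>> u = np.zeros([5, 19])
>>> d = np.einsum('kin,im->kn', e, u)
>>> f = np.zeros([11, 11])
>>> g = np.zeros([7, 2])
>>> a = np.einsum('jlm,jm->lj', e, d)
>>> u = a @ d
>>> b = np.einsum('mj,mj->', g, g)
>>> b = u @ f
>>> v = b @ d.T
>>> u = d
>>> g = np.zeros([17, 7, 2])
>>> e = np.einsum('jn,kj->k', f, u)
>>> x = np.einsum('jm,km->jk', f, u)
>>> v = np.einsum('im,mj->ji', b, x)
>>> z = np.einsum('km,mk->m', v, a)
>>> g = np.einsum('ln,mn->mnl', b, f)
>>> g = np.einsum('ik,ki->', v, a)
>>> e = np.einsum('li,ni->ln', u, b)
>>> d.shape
(7, 11)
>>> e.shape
(7, 5)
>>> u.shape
(7, 11)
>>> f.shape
(11, 11)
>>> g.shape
()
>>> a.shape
(5, 7)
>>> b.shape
(5, 11)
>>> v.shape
(7, 5)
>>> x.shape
(11, 7)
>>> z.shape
(5,)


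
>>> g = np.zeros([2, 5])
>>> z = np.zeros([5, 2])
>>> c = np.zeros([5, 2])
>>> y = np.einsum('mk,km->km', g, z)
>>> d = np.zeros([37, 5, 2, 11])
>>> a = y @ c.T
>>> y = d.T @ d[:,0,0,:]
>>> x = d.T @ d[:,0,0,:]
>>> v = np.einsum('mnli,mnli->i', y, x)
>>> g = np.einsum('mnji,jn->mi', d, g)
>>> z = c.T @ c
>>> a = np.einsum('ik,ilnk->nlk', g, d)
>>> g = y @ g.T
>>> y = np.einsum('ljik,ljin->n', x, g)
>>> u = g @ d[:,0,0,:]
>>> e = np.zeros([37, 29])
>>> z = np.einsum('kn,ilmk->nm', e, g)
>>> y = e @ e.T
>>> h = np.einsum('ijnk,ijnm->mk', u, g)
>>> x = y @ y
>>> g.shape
(11, 2, 5, 37)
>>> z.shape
(29, 5)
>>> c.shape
(5, 2)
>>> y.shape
(37, 37)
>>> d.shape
(37, 5, 2, 11)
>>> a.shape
(2, 5, 11)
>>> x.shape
(37, 37)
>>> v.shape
(11,)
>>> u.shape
(11, 2, 5, 11)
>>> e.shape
(37, 29)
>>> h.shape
(37, 11)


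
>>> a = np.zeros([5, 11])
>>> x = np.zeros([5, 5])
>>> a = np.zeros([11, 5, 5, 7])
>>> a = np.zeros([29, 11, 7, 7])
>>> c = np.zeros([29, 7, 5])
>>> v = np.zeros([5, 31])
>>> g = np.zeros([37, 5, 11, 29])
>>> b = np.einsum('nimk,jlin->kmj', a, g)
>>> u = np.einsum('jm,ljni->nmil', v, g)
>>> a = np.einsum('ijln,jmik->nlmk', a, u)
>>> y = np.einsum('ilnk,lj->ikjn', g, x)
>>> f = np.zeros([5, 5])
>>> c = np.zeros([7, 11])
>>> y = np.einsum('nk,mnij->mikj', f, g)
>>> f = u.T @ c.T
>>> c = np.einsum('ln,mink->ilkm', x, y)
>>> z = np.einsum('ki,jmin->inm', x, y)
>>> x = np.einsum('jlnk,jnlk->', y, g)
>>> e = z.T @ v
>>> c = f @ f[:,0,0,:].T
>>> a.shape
(7, 7, 31, 37)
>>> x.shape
()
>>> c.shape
(37, 29, 31, 37)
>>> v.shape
(5, 31)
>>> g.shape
(37, 5, 11, 29)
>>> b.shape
(7, 7, 37)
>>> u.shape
(11, 31, 29, 37)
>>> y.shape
(37, 11, 5, 29)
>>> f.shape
(37, 29, 31, 7)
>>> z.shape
(5, 29, 11)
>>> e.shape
(11, 29, 31)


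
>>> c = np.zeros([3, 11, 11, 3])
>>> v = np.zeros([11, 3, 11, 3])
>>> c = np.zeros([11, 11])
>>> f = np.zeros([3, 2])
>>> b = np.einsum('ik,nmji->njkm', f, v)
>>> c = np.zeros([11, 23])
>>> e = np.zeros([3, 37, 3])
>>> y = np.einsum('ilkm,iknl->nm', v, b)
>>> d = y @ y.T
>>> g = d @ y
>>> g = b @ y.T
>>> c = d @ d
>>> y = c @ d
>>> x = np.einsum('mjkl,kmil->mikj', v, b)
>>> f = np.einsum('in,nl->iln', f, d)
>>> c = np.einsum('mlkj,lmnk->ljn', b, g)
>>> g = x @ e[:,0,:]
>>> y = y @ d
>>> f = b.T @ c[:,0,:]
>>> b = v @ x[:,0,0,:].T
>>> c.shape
(11, 3, 2)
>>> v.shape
(11, 3, 11, 3)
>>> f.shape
(3, 2, 11, 2)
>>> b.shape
(11, 3, 11, 11)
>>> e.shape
(3, 37, 3)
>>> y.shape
(2, 2)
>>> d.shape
(2, 2)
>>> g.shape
(11, 2, 11, 3)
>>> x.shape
(11, 2, 11, 3)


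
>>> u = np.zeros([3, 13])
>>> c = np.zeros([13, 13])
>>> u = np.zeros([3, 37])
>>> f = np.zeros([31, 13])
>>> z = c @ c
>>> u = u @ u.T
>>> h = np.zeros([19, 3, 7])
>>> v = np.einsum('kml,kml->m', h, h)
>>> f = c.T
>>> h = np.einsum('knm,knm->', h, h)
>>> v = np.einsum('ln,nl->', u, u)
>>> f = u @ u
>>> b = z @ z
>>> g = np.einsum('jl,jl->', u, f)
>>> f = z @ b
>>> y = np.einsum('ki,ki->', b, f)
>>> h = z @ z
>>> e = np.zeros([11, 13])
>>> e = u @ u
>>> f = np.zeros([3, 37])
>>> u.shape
(3, 3)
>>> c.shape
(13, 13)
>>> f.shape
(3, 37)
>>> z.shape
(13, 13)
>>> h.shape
(13, 13)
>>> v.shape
()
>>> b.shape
(13, 13)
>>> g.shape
()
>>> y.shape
()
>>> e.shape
(3, 3)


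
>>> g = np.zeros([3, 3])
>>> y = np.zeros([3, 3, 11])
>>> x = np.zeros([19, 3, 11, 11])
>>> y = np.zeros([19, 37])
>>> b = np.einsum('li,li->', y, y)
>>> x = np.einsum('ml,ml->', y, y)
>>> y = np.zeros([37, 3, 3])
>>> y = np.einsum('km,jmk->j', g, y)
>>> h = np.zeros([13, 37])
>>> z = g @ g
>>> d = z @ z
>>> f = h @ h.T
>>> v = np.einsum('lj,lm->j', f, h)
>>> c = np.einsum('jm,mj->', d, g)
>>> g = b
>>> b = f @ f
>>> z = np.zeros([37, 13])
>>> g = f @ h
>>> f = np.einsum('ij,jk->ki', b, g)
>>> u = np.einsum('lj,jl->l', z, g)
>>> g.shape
(13, 37)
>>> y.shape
(37,)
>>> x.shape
()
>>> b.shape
(13, 13)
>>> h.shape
(13, 37)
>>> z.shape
(37, 13)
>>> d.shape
(3, 3)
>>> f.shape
(37, 13)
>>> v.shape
(13,)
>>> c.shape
()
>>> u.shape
(37,)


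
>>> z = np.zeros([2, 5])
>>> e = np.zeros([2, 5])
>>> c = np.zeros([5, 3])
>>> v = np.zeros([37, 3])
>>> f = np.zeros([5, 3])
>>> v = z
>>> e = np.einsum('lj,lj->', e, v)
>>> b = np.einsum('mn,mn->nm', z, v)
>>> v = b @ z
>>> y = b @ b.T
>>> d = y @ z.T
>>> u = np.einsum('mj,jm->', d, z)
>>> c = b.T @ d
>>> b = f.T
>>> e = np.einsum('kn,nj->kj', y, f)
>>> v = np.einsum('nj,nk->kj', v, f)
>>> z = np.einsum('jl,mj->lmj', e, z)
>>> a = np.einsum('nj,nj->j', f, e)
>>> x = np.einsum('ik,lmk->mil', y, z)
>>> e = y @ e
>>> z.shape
(3, 2, 5)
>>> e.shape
(5, 3)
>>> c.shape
(2, 2)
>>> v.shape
(3, 5)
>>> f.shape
(5, 3)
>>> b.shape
(3, 5)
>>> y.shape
(5, 5)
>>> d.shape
(5, 2)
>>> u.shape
()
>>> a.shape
(3,)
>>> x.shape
(2, 5, 3)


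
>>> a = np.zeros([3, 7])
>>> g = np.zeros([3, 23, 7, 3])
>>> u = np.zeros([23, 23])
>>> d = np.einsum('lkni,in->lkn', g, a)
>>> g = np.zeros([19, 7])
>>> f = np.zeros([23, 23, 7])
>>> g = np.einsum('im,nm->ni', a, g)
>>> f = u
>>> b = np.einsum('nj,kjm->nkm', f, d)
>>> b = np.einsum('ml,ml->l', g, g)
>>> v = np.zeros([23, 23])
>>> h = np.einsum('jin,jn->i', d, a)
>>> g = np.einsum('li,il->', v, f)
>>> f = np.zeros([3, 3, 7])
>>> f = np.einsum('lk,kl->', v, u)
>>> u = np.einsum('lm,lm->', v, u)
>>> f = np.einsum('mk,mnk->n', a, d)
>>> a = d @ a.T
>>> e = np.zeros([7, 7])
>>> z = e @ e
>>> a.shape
(3, 23, 3)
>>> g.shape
()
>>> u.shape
()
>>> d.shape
(3, 23, 7)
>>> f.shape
(23,)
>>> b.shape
(3,)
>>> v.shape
(23, 23)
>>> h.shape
(23,)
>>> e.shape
(7, 7)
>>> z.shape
(7, 7)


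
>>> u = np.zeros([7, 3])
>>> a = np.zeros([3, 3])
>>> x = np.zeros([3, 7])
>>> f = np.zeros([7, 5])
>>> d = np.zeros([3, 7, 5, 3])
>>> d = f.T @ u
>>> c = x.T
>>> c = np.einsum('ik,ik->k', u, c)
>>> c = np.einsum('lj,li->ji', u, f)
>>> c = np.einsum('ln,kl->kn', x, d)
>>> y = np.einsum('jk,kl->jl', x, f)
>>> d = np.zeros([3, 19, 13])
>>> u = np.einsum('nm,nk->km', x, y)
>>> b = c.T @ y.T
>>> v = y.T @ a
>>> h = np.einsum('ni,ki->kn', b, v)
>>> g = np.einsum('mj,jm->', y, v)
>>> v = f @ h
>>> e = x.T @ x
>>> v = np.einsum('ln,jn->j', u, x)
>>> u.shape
(5, 7)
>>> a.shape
(3, 3)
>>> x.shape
(3, 7)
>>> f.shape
(7, 5)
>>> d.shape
(3, 19, 13)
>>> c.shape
(5, 7)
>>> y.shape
(3, 5)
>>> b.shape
(7, 3)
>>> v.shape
(3,)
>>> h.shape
(5, 7)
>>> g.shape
()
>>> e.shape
(7, 7)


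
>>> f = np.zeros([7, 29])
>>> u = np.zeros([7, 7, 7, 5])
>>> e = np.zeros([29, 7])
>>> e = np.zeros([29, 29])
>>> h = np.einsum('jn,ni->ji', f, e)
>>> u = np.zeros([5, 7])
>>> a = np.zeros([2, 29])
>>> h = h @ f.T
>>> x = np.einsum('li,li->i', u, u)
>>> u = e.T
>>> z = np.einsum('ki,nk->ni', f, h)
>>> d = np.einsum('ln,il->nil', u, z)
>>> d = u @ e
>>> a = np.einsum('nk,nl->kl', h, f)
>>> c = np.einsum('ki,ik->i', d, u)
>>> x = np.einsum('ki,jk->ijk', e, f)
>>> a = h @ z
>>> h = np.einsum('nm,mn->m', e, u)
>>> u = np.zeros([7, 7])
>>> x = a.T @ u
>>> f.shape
(7, 29)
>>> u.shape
(7, 7)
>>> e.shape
(29, 29)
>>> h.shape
(29,)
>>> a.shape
(7, 29)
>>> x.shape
(29, 7)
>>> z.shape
(7, 29)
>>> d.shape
(29, 29)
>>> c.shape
(29,)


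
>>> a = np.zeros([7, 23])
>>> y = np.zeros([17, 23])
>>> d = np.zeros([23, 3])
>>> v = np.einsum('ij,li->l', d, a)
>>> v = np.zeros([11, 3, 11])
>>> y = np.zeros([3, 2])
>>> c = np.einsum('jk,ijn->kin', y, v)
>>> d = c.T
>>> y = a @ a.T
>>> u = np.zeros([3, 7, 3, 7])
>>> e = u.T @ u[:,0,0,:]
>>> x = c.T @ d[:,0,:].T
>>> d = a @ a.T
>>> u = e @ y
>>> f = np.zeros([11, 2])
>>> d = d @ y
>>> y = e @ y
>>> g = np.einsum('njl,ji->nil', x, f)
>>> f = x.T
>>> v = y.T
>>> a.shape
(7, 23)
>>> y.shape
(7, 3, 7, 7)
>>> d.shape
(7, 7)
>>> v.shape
(7, 7, 3, 7)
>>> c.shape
(2, 11, 11)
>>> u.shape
(7, 3, 7, 7)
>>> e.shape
(7, 3, 7, 7)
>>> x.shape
(11, 11, 11)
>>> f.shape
(11, 11, 11)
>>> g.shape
(11, 2, 11)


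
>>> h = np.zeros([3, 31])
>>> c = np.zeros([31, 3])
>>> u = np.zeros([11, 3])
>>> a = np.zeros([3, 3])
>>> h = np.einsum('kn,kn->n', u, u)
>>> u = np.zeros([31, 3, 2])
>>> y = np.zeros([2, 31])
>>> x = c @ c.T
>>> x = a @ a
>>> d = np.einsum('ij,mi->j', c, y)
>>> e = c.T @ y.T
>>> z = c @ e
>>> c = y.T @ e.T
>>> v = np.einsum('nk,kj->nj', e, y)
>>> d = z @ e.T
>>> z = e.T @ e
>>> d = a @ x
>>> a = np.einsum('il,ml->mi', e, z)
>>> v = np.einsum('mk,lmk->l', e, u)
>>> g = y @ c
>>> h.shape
(3,)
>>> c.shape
(31, 3)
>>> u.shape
(31, 3, 2)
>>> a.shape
(2, 3)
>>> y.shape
(2, 31)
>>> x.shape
(3, 3)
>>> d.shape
(3, 3)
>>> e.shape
(3, 2)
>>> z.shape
(2, 2)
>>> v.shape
(31,)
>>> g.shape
(2, 3)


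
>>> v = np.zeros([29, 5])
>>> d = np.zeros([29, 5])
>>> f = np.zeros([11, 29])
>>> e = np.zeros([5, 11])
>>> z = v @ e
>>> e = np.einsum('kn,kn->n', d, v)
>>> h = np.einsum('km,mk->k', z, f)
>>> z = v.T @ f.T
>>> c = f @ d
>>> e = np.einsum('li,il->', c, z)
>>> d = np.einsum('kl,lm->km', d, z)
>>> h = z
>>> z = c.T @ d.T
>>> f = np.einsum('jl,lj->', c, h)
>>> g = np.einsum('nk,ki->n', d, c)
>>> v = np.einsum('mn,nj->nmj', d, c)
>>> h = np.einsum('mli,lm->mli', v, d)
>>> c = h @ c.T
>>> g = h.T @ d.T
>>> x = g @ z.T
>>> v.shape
(11, 29, 5)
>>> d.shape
(29, 11)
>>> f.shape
()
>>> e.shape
()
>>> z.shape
(5, 29)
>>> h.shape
(11, 29, 5)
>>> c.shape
(11, 29, 11)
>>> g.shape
(5, 29, 29)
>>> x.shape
(5, 29, 5)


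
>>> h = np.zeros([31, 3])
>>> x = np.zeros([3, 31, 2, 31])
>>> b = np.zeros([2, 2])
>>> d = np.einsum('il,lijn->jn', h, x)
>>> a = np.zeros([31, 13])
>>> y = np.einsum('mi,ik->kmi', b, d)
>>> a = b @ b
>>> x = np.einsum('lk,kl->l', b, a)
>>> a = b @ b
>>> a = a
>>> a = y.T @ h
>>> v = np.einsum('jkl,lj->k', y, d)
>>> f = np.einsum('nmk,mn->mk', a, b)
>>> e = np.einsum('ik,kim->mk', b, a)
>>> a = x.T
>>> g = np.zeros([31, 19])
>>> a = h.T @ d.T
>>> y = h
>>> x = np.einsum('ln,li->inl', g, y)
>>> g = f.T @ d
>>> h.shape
(31, 3)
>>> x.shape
(3, 19, 31)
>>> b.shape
(2, 2)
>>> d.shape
(2, 31)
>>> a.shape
(3, 2)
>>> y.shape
(31, 3)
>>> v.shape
(2,)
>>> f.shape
(2, 3)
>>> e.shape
(3, 2)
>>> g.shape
(3, 31)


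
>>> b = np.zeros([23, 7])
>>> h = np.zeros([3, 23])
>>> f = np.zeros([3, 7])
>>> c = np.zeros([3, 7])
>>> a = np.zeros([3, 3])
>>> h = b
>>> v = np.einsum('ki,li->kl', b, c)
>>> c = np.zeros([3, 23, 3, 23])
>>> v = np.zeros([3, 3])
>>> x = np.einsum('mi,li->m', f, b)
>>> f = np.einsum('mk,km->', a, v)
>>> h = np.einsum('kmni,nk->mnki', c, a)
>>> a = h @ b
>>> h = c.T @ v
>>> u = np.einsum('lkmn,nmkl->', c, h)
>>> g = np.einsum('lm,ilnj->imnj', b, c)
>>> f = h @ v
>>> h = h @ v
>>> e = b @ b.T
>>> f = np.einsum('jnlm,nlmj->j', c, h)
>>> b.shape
(23, 7)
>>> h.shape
(23, 3, 23, 3)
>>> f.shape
(3,)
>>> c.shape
(3, 23, 3, 23)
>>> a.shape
(23, 3, 3, 7)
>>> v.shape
(3, 3)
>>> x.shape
(3,)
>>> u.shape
()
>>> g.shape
(3, 7, 3, 23)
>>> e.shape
(23, 23)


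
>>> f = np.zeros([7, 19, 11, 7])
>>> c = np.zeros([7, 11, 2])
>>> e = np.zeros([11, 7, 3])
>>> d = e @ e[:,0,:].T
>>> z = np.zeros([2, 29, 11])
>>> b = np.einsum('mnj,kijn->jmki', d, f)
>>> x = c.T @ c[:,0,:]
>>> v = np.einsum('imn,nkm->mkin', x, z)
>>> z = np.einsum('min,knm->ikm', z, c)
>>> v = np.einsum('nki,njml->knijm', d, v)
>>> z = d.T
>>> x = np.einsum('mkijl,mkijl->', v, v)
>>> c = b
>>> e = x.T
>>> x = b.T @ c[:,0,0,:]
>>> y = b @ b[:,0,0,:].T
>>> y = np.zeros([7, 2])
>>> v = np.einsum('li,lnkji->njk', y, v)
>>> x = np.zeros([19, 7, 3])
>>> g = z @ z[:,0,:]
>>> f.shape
(7, 19, 11, 7)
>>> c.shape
(11, 11, 7, 19)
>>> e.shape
()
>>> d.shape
(11, 7, 11)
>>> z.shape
(11, 7, 11)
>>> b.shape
(11, 11, 7, 19)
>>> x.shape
(19, 7, 3)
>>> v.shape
(11, 29, 11)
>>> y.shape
(7, 2)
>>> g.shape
(11, 7, 11)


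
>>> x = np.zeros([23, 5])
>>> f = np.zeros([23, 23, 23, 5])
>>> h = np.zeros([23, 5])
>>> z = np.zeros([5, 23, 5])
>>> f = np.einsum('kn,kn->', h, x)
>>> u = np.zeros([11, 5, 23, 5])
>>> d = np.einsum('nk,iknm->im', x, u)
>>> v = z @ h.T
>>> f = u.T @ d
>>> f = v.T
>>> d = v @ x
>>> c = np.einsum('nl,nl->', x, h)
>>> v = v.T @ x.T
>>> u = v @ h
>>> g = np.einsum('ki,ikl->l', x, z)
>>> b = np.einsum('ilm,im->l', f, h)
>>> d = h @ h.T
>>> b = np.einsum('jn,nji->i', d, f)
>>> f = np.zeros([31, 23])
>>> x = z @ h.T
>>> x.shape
(5, 23, 23)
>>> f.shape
(31, 23)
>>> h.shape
(23, 5)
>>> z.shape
(5, 23, 5)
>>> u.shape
(23, 23, 5)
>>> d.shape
(23, 23)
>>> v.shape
(23, 23, 23)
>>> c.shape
()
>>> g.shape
(5,)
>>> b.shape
(5,)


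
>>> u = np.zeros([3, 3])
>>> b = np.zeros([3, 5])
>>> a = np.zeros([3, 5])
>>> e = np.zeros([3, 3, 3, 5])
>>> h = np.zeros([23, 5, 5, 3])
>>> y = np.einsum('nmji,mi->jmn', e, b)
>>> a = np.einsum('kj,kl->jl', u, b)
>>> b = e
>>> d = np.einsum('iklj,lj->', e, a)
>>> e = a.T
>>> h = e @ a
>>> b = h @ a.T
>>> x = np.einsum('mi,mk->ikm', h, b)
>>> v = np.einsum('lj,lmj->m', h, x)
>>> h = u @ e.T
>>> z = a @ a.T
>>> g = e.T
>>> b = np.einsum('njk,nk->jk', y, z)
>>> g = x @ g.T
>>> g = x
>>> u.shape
(3, 3)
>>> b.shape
(3, 3)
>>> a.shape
(3, 5)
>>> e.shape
(5, 3)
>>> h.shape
(3, 5)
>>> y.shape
(3, 3, 3)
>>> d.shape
()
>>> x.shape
(5, 3, 5)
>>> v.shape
(3,)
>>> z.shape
(3, 3)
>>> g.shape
(5, 3, 5)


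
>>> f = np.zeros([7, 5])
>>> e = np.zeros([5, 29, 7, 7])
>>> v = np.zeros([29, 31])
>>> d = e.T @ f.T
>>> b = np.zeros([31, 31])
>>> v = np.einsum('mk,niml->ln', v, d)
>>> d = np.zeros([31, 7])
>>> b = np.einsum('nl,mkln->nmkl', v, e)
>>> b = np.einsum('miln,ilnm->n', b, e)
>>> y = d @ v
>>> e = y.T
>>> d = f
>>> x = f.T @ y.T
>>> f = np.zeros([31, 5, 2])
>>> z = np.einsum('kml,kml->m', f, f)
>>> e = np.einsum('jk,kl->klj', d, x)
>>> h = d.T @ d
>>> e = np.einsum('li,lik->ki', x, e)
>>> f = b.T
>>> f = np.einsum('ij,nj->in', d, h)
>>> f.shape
(7, 5)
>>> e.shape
(7, 31)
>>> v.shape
(7, 7)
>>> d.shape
(7, 5)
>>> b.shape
(7,)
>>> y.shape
(31, 7)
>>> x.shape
(5, 31)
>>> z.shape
(5,)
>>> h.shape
(5, 5)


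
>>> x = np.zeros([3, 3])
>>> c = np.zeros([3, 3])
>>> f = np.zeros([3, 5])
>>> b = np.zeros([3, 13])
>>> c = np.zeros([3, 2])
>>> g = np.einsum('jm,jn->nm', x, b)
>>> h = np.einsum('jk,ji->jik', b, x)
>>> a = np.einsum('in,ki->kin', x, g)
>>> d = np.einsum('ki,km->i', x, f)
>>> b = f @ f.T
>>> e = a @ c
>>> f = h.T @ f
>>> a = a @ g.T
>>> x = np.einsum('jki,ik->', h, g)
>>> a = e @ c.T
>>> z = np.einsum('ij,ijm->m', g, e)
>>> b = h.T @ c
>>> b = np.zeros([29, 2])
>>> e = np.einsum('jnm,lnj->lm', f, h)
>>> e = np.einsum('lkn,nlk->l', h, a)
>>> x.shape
()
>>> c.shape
(3, 2)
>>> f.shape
(13, 3, 5)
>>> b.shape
(29, 2)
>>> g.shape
(13, 3)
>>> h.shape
(3, 3, 13)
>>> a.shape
(13, 3, 3)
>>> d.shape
(3,)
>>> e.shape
(3,)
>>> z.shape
(2,)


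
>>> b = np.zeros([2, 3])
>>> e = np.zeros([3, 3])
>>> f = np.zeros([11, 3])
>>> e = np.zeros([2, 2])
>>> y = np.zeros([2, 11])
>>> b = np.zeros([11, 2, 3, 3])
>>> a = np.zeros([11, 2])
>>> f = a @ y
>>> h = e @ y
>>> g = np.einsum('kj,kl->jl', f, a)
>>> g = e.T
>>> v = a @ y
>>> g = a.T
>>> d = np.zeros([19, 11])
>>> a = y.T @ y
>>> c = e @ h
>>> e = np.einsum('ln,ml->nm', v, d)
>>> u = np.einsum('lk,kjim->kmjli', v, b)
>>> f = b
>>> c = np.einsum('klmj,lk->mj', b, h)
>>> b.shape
(11, 2, 3, 3)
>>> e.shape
(11, 19)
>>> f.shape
(11, 2, 3, 3)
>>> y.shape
(2, 11)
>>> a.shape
(11, 11)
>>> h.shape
(2, 11)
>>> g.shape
(2, 11)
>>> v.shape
(11, 11)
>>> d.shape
(19, 11)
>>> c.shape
(3, 3)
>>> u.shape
(11, 3, 2, 11, 3)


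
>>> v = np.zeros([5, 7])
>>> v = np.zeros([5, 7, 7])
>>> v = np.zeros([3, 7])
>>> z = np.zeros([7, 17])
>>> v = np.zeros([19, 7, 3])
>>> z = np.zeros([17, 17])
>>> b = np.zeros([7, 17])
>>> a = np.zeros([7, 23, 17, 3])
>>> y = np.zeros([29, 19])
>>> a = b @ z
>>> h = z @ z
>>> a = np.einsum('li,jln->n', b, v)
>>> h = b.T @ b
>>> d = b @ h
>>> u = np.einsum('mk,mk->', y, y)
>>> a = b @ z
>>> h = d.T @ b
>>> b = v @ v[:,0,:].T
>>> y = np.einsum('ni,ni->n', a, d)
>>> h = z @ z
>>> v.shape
(19, 7, 3)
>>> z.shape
(17, 17)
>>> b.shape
(19, 7, 19)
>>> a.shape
(7, 17)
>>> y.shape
(7,)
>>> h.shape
(17, 17)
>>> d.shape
(7, 17)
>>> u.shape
()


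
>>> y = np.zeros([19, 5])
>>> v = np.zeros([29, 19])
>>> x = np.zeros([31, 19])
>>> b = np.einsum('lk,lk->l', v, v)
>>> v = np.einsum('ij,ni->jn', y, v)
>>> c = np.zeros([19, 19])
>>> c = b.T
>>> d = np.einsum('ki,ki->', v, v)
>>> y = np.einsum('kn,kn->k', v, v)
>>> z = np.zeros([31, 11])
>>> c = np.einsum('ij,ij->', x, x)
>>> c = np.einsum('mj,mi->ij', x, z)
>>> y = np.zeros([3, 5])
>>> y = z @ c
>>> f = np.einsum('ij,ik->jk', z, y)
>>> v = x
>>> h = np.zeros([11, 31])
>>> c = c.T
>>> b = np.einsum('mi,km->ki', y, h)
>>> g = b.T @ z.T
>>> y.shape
(31, 19)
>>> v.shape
(31, 19)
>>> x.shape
(31, 19)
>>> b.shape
(11, 19)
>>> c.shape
(19, 11)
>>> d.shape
()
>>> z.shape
(31, 11)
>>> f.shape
(11, 19)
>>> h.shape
(11, 31)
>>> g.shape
(19, 31)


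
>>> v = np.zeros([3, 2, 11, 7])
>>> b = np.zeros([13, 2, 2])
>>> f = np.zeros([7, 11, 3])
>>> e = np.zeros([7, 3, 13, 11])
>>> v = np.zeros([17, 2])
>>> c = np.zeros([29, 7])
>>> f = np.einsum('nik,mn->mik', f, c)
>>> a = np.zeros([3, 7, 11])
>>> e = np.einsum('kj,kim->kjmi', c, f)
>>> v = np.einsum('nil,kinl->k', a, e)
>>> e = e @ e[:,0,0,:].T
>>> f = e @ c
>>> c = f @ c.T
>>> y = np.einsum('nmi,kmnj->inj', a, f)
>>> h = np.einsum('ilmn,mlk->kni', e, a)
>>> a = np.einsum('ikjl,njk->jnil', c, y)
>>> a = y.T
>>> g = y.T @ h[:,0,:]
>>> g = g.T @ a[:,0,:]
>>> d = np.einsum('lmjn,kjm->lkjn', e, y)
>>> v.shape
(29,)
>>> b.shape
(13, 2, 2)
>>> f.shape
(29, 7, 3, 7)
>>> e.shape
(29, 7, 3, 29)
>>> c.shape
(29, 7, 3, 29)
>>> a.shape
(7, 3, 11)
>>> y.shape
(11, 3, 7)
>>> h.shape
(11, 29, 29)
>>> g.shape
(29, 3, 11)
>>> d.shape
(29, 11, 3, 29)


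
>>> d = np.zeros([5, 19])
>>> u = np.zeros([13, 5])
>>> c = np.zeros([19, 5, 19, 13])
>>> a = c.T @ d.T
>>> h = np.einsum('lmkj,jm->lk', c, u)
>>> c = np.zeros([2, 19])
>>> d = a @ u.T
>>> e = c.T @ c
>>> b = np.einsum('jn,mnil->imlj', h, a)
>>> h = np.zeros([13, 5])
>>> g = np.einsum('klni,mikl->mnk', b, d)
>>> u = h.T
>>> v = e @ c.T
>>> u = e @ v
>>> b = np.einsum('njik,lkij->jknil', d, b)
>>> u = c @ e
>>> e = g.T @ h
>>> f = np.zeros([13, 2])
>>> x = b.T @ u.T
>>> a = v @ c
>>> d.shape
(13, 19, 5, 13)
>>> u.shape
(2, 19)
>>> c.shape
(2, 19)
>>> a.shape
(19, 19)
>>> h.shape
(13, 5)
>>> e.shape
(5, 5, 5)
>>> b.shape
(19, 13, 13, 5, 5)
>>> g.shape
(13, 5, 5)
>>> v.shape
(19, 2)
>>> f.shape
(13, 2)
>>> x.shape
(5, 5, 13, 13, 2)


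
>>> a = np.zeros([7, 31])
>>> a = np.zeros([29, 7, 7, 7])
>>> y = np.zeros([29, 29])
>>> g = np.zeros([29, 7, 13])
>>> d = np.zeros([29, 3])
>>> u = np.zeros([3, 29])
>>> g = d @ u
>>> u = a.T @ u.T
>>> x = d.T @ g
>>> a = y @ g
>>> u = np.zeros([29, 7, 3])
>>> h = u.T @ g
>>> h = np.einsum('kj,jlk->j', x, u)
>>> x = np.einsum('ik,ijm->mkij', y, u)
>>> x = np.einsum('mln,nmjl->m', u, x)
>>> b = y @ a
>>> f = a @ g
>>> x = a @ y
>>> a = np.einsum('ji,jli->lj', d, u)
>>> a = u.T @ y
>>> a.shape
(3, 7, 29)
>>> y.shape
(29, 29)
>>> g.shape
(29, 29)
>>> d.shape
(29, 3)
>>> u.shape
(29, 7, 3)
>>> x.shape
(29, 29)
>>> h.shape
(29,)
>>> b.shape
(29, 29)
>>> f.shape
(29, 29)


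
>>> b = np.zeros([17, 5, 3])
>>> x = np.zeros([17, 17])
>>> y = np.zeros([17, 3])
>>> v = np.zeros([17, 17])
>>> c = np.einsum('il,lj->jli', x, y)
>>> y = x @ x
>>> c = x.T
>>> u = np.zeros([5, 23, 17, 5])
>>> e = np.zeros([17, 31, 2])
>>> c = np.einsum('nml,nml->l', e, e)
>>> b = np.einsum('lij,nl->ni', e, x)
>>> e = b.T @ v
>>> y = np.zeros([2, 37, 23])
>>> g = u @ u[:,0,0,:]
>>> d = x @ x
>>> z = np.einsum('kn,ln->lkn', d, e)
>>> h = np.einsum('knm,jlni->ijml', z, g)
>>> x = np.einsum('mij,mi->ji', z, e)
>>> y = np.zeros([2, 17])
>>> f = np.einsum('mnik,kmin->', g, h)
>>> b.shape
(17, 31)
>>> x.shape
(17, 17)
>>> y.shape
(2, 17)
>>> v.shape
(17, 17)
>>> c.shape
(2,)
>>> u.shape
(5, 23, 17, 5)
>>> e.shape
(31, 17)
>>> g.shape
(5, 23, 17, 5)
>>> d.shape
(17, 17)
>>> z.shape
(31, 17, 17)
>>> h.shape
(5, 5, 17, 23)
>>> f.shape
()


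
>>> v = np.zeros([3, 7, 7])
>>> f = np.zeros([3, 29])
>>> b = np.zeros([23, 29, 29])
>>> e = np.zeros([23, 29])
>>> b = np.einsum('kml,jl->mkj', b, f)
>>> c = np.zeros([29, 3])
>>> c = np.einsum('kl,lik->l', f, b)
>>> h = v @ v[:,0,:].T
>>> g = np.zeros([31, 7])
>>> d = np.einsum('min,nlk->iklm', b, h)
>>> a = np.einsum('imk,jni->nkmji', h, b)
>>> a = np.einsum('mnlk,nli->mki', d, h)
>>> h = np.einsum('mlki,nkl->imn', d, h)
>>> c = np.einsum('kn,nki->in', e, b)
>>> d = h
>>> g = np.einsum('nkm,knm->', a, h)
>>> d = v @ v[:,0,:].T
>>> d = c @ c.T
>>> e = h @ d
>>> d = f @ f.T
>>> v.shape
(3, 7, 7)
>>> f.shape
(3, 29)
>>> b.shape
(29, 23, 3)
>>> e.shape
(29, 23, 3)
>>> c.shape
(3, 29)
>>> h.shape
(29, 23, 3)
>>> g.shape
()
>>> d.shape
(3, 3)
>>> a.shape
(23, 29, 3)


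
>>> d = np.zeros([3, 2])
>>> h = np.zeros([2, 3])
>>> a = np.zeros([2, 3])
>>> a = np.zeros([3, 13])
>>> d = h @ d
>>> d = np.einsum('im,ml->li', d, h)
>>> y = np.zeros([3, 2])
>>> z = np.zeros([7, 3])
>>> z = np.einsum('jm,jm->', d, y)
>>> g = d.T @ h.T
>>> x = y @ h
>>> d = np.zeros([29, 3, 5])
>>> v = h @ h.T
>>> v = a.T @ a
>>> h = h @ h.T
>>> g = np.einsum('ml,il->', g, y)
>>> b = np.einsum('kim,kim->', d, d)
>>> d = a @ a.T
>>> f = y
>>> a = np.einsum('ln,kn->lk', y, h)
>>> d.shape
(3, 3)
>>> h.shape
(2, 2)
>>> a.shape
(3, 2)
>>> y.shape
(3, 2)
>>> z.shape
()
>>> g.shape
()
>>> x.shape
(3, 3)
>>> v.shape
(13, 13)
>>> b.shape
()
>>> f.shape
(3, 2)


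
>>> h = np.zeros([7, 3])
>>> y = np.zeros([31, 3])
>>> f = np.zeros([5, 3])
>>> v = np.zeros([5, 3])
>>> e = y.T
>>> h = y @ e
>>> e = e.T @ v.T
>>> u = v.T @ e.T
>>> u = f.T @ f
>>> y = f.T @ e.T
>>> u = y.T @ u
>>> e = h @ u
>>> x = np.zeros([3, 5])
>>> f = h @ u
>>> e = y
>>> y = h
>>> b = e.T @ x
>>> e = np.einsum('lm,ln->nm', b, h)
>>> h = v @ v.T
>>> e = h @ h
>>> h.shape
(5, 5)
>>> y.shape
(31, 31)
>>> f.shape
(31, 3)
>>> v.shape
(5, 3)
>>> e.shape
(5, 5)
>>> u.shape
(31, 3)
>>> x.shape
(3, 5)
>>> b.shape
(31, 5)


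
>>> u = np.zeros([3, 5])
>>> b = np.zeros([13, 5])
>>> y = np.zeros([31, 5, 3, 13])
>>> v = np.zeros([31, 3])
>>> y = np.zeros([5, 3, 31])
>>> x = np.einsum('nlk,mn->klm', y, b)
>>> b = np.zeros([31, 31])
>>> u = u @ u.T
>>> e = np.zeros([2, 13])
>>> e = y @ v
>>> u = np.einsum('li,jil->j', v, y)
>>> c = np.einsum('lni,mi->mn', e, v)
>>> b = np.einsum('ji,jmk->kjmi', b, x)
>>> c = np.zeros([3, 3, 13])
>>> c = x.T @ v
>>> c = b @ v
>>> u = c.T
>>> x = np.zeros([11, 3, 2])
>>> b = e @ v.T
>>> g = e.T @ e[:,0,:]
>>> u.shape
(3, 3, 31, 13)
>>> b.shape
(5, 3, 31)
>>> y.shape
(5, 3, 31)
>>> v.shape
(31, 3)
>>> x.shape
(11, 3, 2)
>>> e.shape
(5, 3, 3)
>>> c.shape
(13, 31, 3, 3)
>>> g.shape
(3, 3, 3)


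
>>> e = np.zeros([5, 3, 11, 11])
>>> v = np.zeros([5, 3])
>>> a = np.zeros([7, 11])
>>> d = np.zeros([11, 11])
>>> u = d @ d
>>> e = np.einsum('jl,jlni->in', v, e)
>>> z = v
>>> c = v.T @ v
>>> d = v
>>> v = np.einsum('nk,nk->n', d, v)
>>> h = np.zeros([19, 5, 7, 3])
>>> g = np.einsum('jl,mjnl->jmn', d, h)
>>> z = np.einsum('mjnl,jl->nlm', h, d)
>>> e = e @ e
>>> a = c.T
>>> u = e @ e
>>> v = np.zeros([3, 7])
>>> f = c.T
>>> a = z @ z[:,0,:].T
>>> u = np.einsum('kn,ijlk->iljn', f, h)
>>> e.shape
(11, 11)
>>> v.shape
(3, 7)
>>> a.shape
(7, 3, 7)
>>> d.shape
(5, 3)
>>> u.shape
(19, 7, 5, 3)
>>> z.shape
(7, 3, 19)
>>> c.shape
(3, 3)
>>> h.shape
(19, 5, 7, 3)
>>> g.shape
(5, 19, 7)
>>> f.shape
(3, 3)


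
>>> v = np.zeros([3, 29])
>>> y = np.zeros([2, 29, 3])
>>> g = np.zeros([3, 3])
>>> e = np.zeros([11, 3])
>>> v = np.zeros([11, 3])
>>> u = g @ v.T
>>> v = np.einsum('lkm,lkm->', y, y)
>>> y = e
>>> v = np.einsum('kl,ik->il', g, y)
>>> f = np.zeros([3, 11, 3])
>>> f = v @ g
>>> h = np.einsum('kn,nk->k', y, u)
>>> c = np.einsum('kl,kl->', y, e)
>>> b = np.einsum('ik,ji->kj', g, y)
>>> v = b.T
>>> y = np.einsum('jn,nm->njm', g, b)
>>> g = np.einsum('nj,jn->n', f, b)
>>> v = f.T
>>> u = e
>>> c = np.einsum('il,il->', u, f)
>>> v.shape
(3, 11)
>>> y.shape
(3, 3, 11)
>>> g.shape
(11,)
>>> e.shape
(11, 3)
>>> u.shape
(11, 3)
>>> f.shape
(11, 3)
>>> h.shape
(11,)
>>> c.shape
()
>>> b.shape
(3, 11)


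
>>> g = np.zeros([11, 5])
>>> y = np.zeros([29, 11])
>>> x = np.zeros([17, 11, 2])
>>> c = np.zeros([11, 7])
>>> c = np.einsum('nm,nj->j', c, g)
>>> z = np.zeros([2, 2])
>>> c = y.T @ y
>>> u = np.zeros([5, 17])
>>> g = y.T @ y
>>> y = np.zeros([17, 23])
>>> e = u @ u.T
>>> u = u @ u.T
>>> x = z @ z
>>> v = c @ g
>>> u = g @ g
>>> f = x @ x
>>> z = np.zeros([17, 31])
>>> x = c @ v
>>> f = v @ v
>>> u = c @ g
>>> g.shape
(11, 11)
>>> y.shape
(17, 23)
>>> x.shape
(11, 11)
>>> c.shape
(11, 11)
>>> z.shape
(17, 31)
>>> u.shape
(11, 11)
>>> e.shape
(5, 5)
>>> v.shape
(11, 11)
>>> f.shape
(11, 11)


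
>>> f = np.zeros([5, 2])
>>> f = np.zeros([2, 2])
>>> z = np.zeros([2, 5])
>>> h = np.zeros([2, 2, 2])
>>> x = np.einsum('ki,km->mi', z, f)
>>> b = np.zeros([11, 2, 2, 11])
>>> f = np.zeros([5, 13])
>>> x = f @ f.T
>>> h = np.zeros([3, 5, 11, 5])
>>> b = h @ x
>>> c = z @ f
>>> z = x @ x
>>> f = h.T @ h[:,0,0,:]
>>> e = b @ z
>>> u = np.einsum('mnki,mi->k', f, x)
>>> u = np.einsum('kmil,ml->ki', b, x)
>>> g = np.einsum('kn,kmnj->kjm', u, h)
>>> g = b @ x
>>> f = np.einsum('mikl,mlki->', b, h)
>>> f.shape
()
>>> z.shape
(5, 5)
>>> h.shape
(3, 5, 11, 5)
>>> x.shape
(5, 5)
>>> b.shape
(3, 5, 11, 5)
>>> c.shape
(2, 13)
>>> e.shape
(3, 5, 11, 5)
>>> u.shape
(3, 11)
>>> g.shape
(3, 5, 11, 5)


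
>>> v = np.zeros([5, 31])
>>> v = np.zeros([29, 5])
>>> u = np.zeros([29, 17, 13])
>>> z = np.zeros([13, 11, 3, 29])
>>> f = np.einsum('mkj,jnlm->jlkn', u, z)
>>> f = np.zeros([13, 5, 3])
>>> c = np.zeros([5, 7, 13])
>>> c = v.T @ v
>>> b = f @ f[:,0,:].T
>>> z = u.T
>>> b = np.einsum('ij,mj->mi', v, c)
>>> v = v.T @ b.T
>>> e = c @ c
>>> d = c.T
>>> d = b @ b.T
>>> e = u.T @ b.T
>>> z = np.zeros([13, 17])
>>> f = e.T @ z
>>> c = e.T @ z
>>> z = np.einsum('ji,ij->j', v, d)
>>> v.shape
(5, 5)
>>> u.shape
(29, 17, 13)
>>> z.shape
(5,)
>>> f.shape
(5, 17, 17)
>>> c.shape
(5, 17, 17)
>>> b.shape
(5, 29)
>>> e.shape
(13, 17, 5)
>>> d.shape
(5, 5)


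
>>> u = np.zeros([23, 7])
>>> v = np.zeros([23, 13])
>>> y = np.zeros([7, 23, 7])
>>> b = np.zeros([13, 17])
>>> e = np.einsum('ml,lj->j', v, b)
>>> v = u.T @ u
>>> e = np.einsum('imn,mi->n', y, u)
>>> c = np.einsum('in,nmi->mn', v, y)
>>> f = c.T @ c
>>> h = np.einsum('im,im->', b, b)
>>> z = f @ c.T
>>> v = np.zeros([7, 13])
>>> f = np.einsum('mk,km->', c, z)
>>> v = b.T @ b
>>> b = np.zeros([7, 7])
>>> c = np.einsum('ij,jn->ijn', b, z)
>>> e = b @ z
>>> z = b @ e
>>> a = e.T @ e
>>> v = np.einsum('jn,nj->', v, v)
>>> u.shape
(23, 7)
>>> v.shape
()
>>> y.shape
(7, 23, 7)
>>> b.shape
(7, 7)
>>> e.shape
(7, 23)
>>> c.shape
(7, 7, 23)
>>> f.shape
()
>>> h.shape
()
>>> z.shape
(7, 23)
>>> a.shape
(23, 23)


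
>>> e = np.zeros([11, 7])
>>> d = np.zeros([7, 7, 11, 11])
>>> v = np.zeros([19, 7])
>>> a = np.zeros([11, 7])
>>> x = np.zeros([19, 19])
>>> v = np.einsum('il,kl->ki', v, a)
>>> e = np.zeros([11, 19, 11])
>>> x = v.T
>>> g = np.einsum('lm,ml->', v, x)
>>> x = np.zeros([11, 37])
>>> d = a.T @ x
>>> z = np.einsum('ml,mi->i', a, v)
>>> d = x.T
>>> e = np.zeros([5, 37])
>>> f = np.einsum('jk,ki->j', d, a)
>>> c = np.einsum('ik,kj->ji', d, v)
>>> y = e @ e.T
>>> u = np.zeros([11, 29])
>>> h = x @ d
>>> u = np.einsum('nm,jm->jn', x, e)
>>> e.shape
(5, 37)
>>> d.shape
(37, 11)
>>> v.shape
(11, 19)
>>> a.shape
(11, 7)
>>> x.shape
(11, 37)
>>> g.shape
()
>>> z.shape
(19,)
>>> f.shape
(37,)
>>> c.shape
(19, 37)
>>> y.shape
(5, 5)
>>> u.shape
(5, 11)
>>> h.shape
(11, 11)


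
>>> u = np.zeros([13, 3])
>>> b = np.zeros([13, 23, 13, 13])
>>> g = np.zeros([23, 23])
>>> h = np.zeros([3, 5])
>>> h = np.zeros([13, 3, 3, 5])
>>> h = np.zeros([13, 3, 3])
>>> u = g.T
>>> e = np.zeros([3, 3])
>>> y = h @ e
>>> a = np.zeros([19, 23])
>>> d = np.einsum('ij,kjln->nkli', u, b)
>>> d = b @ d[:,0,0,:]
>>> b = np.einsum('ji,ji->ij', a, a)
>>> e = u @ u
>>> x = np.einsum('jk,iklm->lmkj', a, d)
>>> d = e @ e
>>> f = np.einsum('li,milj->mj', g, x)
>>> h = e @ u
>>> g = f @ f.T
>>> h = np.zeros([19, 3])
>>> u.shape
(23, 23)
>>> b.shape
(23, 19)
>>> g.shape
(13, 13)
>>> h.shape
(19, 3)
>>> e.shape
(23, 23)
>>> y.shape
(13, 3, 3)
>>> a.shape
(19, 23)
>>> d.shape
(23, 23)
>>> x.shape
(13, 23, 23, 19)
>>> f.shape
(13, 19)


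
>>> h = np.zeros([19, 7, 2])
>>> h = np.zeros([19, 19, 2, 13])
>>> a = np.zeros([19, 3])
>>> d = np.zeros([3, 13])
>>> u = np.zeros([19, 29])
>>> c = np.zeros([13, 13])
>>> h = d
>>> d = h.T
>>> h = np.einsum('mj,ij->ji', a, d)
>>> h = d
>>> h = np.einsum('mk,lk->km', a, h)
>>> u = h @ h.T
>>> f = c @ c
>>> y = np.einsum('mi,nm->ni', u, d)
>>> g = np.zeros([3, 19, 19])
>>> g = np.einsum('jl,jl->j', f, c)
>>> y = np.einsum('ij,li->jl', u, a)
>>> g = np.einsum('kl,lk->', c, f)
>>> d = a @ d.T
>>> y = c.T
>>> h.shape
(3, 19)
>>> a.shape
(19, 3)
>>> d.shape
(19, 13)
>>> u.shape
(3, 3)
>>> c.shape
(13, 13)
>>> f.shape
(13, 13)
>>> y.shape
(13, 13)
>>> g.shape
()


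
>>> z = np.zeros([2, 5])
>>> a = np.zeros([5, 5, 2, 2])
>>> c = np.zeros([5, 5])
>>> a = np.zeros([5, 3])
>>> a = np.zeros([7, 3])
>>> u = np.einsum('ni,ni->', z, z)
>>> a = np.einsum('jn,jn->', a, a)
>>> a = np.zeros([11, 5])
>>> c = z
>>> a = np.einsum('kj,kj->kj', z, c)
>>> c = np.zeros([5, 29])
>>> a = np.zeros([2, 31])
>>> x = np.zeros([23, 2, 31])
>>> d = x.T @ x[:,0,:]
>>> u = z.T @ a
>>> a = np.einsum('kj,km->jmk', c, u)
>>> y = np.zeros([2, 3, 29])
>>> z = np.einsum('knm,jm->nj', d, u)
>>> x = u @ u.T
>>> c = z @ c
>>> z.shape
(2, 5)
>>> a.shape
(29, 31, 5)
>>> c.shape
(2, 29)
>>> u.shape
(5, 31)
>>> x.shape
(5, 5)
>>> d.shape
(31, 2, 31)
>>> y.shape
(2, 3, 29)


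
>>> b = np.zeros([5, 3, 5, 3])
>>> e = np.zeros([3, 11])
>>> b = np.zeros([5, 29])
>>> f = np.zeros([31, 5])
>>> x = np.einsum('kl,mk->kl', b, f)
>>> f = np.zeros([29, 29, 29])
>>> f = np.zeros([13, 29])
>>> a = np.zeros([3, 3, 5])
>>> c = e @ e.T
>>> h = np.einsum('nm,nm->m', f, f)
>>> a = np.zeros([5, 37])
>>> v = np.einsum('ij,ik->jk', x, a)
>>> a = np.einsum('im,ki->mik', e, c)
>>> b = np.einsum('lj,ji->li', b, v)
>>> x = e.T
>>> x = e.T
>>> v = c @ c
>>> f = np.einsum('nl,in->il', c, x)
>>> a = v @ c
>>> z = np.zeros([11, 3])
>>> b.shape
(5, 37)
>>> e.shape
(3, 11)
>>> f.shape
(11, 3)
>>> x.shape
(11, 3)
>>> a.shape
(3, 3)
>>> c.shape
(3, 3)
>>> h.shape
(29,)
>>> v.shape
(3, 3)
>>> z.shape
(11, 3)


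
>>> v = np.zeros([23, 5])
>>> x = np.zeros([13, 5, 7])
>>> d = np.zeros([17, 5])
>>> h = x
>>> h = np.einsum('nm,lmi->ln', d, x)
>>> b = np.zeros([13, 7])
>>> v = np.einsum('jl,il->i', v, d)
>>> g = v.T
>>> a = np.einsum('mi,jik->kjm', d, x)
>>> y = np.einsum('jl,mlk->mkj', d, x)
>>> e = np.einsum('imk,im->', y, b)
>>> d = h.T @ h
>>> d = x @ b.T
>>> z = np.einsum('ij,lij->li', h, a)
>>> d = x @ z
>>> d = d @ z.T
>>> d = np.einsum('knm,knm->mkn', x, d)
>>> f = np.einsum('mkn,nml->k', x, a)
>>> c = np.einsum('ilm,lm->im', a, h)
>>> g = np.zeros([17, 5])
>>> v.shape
(17,)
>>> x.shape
(13, 5, 7)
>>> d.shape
(7, 13, 5)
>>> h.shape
(13, 17)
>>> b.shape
(13, 7)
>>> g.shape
(17, 5)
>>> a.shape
(7, 13, 17)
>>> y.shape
(13, 7, 17)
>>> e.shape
()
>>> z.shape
(7, 13)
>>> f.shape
(5,)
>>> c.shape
(7, 17)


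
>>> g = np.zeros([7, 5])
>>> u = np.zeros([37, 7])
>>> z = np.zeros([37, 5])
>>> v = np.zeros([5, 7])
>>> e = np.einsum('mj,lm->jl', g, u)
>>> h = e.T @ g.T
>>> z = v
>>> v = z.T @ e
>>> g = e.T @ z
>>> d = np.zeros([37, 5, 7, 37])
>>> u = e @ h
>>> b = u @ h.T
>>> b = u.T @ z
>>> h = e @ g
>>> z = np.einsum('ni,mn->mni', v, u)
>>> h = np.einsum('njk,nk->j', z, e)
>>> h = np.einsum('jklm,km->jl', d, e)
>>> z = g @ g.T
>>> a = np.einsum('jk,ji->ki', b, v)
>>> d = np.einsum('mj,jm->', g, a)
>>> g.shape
(37, 7)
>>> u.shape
(5, 7)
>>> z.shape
(37, 37)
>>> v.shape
(7, 37)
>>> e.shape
(5, 37)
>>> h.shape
(37, 7)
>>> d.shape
()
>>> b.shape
(7, 7)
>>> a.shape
(7, 37)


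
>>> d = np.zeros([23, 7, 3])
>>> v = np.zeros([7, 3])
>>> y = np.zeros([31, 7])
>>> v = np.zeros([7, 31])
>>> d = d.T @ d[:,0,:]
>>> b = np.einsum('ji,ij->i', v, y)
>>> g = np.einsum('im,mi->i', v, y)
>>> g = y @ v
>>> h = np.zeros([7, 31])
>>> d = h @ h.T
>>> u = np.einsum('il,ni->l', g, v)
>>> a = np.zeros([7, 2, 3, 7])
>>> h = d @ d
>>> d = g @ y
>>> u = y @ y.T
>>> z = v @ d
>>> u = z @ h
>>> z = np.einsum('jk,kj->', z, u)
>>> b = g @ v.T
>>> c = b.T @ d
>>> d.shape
(31, 7)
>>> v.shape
(7, 31)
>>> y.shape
(31, 7)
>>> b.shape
(31, 7)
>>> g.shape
(31, 31)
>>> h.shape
(7, 7)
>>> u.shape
(7, 7)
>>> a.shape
(7, 2, 3, 7)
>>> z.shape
()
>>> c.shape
(7, 7)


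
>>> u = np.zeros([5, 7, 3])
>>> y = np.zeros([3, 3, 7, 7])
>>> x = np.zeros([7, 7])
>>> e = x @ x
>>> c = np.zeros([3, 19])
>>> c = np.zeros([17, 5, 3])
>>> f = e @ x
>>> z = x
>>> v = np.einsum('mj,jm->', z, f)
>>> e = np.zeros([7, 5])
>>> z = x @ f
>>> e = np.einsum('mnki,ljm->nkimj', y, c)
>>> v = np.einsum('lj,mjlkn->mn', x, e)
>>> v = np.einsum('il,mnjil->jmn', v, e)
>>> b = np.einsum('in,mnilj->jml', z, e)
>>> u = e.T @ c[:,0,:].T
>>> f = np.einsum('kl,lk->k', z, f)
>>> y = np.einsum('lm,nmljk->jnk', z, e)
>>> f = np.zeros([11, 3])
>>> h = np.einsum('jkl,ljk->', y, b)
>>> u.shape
(5, 3, 7, 7, 17)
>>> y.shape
(3, 3, 5)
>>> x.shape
(7, 7)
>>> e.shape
(3, 7, 7, 3, 5)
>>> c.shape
(17, 5, 3)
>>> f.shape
(11, 3)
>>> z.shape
(7, 7)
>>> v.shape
(7, 3, 7)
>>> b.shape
(5, 3, 3)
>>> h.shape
()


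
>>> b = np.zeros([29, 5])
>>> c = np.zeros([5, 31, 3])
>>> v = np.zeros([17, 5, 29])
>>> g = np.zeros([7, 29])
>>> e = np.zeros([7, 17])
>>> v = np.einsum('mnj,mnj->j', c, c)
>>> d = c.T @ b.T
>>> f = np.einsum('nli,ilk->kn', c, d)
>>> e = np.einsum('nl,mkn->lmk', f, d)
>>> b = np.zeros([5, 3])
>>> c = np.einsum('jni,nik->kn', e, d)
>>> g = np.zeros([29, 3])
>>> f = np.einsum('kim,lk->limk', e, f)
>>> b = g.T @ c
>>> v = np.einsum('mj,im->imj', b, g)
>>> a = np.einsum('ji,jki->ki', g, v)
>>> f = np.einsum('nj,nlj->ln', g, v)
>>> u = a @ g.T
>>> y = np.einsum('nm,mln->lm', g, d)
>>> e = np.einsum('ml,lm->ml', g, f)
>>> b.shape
(3, 3)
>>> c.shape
(29, 3)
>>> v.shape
(29, 3, 3)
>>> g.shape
(29, 3)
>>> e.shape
(29, 3)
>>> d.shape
(3, 31, 29)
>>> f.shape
(3, 29)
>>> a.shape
(3, 3)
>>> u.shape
(3, 29)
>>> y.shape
(31, 3)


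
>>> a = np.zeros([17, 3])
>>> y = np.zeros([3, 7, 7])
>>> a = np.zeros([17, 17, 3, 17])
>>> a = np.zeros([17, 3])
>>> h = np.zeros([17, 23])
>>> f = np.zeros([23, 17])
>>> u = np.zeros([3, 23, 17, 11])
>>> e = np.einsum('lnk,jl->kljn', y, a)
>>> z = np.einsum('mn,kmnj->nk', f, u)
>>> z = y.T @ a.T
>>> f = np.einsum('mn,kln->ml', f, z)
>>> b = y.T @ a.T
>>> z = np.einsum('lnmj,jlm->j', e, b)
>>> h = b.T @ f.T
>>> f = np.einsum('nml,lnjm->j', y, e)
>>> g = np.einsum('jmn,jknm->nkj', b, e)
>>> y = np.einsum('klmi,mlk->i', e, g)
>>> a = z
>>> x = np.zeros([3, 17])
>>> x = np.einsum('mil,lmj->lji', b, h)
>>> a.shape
(7,)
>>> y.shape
(7,)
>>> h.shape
(17, 7, 23)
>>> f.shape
(17,)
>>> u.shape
(3, 23, 17, 11)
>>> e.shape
(7, 3, 17, 7)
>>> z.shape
(7,)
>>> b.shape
(7, 7, 17)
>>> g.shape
(17, 3, 7)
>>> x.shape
(17, 23, 7)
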